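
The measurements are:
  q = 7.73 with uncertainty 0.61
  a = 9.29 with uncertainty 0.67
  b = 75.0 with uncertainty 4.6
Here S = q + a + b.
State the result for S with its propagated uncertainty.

For a sum/difference, combine absolute errors in quadrature:
  (δq)² = 0.372;  (δa)² = 0.449;  (δb)² = 21.2
δS = √(22.0) = 4.69
S = 92.0.

92.0 ± 4.69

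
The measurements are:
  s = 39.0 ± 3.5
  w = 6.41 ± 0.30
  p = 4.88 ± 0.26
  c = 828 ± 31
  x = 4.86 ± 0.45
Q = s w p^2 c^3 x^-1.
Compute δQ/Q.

0.207

Q is a product of powers, so relative uncertainties combine in quadrature:
  (1·δs/s)² = (1×0.0897)² = 0.00805;  (1·δw/w)² = (1×0.0468)² = 0.00219;  (2·δp/p)² = (2×0.0533)² = 0.0114;  (3·δc/c)² = (3×0.0374)² = 0.0126;  (-1·δx/x)² = (-1×0.0926)² = 0.00857
δQ/Q = √(0.0428) = 0.207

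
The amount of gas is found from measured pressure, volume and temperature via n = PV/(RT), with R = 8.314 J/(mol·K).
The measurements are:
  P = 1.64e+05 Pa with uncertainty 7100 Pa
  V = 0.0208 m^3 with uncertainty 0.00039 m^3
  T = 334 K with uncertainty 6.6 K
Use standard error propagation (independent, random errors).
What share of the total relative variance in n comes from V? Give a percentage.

13.4%

(δn/n)² = (1·δP/P)² + (1·δV/V)² + (-1·δT/T)²
  P term: (1×0.0433)² = 0.00187
  V term: (1×0.0187)² = 0.000352
  T term: (-1×0.0198)² = 0.000390
Total = 0.00262. Share from V = 0.000352/0.00262 = 0.134.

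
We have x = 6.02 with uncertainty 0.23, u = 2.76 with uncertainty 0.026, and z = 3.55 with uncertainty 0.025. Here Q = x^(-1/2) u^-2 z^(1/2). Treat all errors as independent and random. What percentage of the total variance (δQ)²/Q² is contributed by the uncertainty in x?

(δQ/Q)² = (−½·δx/x)² + (-2·δu/u)² + (½·δz/z)²
  x term: (-0.5×0.0382)² = 0.000365
  u term: (-2×0.00942)² = 0.000355
  z term: (0.5×0.00704)² = 1.24e-05
Total = 0.000732. Share from x = 0.000365/0.000732 = 0.498.

49.8%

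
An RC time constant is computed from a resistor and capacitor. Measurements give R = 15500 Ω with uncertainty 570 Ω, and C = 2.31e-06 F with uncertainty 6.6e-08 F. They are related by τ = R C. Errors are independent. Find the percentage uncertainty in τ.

Each factor contributes (exponent × relative error)² to (δτ/τ)²:
  (1·δR/R)² = (1×0.0368)² = 0.00135;  (1·δC/C)² = (1×0.0286)² = 0.000816
δτ/τ = √(0.00217) = 0.0466

4.66%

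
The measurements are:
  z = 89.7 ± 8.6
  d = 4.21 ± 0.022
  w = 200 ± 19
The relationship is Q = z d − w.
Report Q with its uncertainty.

178 ± 40.9

Let p = z·d = 378. δp/p = √((1·δz/z)² + (1·δd/d)²) = √(0.00919 + 2.73e-05) = 0.0960, so δp = 36.3.
Q = p − w: δQ = √(δp² + δw²) = √(1310 + 361) = 40.9
Q = 178.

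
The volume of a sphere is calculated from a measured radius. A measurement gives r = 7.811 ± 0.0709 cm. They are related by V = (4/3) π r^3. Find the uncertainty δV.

Each factor contributes (exponent × relative error)² to (δV/V)²:
  (3·δr/r)² = (3×0.00908)² = 0.000742
δV/V = √(0.000742) = 0.0272
V = 1996 cm^3, so δV = 0.0272 × 1996 = 54.4 cm^3.

54.4 cm^3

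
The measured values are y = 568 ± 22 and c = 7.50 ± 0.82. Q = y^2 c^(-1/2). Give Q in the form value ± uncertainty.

(1.18 ± 0.112) × 10^5

Relative error in a monomial: (δQ/Q)² = Σ (nᵢ · δxᵢ/xᵢ)².
  (2·δy/y)² = (2×0.0387)² = 0.00600;  (−½·δc/c)² = (-0.5×0.109)² = 0.00299
δQ/Q = √(0.00899) = 0.0948
Q = 1.18e+05, so δQ = 0.0948 × 1.18e+05 = 11200.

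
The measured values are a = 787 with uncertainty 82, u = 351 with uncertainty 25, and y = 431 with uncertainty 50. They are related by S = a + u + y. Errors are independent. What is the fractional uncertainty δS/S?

Absolute uncertainties add in quadrature for a linear combination:
  (δa)² = 6720;  (δu)² = 625;  (δy)² = 2500
δS = √(9850) = 99.2
S = 1570, so δS/S = 99.2/1570 = 0.0633.

0.0633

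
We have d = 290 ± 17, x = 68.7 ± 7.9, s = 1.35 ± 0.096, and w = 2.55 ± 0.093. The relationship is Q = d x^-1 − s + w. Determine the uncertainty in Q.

Let p = d·x^-1 = 4.22. δp/p = √((1·δd/d)² + (-1·δx/x)²) = √(0.00344 + 0.0132) = 0.129, so δp = 0.545.
Q = p − s + w: δQ = √(δp² + δs² + δw²) = √(0.297 + 0.00922 + 0.00865) = 0.561

0.561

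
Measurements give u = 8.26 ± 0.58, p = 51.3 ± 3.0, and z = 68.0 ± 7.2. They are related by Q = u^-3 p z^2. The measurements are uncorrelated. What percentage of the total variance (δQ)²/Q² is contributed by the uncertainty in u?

(δQ/Q)² = (-3·δu/u)² + (1·δp/p)² + (2·δz/z)²
  u term: (-3×0.0702)² = 0.0444
  p term: (1×0.0585)² = 0.00342
  z term: (2×0.106)² = 0.0448
Total = 0.0926. Share from u = 0.0444/0.0926 = 0.479.

47.9%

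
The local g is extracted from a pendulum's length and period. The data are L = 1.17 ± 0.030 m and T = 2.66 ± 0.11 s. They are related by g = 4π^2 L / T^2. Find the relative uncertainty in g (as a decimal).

0.0866

For a monomial g ∝ L, T^-2, fractional errors add in quadrature:
  (1·δL/L)² = (1×0.0256)² = 0.000657;  (-2·δT/T)² = (-2×0.0414)² = 0.00684
δg/g = √(0.00750) = 0.0866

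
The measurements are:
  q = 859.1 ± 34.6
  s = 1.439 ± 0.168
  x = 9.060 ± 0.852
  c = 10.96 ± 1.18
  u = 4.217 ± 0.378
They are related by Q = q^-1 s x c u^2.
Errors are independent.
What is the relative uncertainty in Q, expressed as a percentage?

26.0%

Since Q is a product/quotient, work with relative uncertainties:
  (-1·δq/q)² = (-1×0.0403)² = 0.00162;  (1·δs/s)² = (1×0.117)² = 0.0136;  (1·δx/x)² = (1×0.0940)² = 0.00884;  (1·δc/c)² = (1×0.108)² = 0.0116;  (2·δu/u)² = (2×0.0896)² = 0.0321
δQ/Q = √(0.0678) = 0.260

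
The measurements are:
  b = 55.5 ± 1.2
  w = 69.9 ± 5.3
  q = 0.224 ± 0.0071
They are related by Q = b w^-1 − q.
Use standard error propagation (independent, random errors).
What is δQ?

Let p = b·w^-1 = 0.794. δp/p = √((1·δb/b)² + (-1·δw/w)²) = √(0.000467 + 0.00575) = 0.0788, so δp = 0.0626.
Q = p − q: δQ = √(δp² + δq²) = √(0.00392 + 5.04e-05) = 0.0630

0.0630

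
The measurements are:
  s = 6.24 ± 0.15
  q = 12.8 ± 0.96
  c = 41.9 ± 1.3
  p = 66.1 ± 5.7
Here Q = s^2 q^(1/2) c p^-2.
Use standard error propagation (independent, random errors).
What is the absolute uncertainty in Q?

For a monomial Q ∝ s^2, q^(1/2), c, p^-2, fractional errors add in quadrature:
  (2·δs/s)² = (2×0.0240)² = 0.00231;  (½·δq/q)² = (0.5×0.0750)² = 0.00141;  (1·δc/c)² = (1×0.0310)² = 0.000963;  (-2·δp/p)² = (-2×0.0862)² = 0.0297
δQ/Q = √(0.0344) = 0.186
Q = 1.34, so δQ = 0.186 × 1.34 = 0.248.

0.248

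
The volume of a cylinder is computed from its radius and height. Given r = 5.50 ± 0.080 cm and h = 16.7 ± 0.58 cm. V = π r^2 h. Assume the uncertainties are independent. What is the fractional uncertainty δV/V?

V is a product of powers, so relative uncertainties combine in quadrature:
  (2·δr/r)² = (2×0.0145)² = 0.000846;  (1·δh/h)² = (1×0.0347)² = 0.00121
δV/V = √(0.00205) = 0.0453

0.0453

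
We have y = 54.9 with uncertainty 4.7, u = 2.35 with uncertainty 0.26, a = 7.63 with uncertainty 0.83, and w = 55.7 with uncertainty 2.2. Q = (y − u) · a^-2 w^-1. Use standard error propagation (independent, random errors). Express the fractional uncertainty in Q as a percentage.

23.9%

Let h = y − u = 52.5. δh = √(δy² + δu²) = √(22.1 + 0.0676) = 4.71, so δh/h = 0.0896.
Q is then a monomial in h, a, w:
δQ/Q = √((δh/h)² + (-2·δa/a)² + (-1·δw/w)²) = √(0.00802 + 0.0473 + 0.00156) = 0.239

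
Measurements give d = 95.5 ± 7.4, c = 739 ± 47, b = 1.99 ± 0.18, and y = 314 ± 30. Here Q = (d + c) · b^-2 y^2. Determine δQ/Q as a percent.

26.9%

Let u = d + c = 834. δu = √(δd² + δc²) = √(54.8 + 2210) = 47.6, so δu/u = 0.0570.
Q is then a monomial in u, b, y:
δQ/Q = √((δu/u)² + (-2·δb/b)² + (2·δy/y)²) = √(0.00325 + 0.0327 + 0.0365) = 0.269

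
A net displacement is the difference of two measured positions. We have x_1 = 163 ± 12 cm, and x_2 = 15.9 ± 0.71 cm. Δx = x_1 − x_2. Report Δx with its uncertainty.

147 ± 12.0 cm

Each term contributes (cᵢ δxᵢ)² to (δΔx)²:
  (δx_1)² = 144;  (δx_2)² = 0.504
δΔx = √(145) = 12.0 cm
Δx = 147 cm.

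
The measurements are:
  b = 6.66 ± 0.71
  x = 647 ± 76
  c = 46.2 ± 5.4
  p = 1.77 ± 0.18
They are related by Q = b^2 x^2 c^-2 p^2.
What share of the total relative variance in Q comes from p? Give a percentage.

21.0%

(δQ/Q)² = (2·δb/b)² + (2·δx/x)² + (-2·δc/c)² + (2·δp/p)²
  b term: (2×0.107)² = 0.0455
  x term: (2×0.117)² = 0.0552
  c term: (-2×0.117)² = 0.0546
  p term: (2×0.102)² = 0.0414
Total = 0.197. Share from p = 0.0414/0.197 = 0.210.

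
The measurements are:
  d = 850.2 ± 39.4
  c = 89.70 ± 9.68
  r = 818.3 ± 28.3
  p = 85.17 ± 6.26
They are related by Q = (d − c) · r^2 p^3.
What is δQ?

Let u = d − c = 760.5. δu = √(δd² + δc²) = √(1550 + 93.7) = 40.6, so δu/u = 0.0533.
Q is then a monomial in u, r, p:
δQ/Q = √((δu/u)² + (2·δr/r)² + (3·δp/p)²) = √(0.00285 + 0.00478 + 0.0486) = 0.237
Q = 3.146e+14, so δQ = 0.237 × 3.146e+14 = 7.46e+13.

7.46e+13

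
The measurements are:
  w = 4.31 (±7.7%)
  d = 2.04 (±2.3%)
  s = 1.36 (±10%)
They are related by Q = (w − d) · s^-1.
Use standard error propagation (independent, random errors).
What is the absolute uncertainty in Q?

Let u = w − d = 2.27. δu = √(δw² + δd²) = √(0.110 + 0.00220) = 0.335, so δu/u = 0.148.
Q is then a monomial in u, s:
δQ/Q = √((δu/u)² + (-1·δs/s)²) = √(0.0218 + 0.0100) = 0.178
Q = 1.67, so δQ = 0.178 × 1.67 = 0.298.

0.298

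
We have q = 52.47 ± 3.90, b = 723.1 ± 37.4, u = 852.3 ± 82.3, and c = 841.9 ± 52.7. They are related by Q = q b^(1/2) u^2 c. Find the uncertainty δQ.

For a monomial Q ∝ q, b^(1/2), u^2, c, fractional errors add in quadrature:
  (1·δq/q)² = (1×0.0743)² = 0.00552;  (½·δb/b)² = (0.5×0.0517)² = 0.000669;  (2·δu/u)² = (2×0.0966)² = 0.0373;  (1·δc/c)² = (1×0.0626)² = 0.00392
δQ/Q = √(0.0474) = 0.218
Q = 8.629e+11, so δQ = 0.218 × 8.629e+11 = 1.88e+11.

1.88e+11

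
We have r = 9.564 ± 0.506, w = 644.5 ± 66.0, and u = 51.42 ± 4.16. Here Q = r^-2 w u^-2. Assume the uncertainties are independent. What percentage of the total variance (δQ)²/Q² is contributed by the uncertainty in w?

(δQ/Q)² = (-2·δr/r)² + (1·δw/w)² + (-2·δu/u)²
  r term: (-2×0.0529)² = 0.0112
  w term: (1×0.102)² = 0.0105
  u term: (-2×0.0809)² = 0.0262
Total = 0.0479. Share from w = 0.0105/0.0479 = 0.219.

21.9%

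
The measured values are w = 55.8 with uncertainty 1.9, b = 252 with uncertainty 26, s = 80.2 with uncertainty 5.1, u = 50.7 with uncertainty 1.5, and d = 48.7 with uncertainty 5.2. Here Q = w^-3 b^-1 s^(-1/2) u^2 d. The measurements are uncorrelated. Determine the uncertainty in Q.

Each factor contributes (exponent × relative error)² to (δQ/Q)²:
  (-3·δw/w)² = (-3×0.0341)² = 0.0104;  (-1·δb/b)² = (-1×0.103)² = 0.0106;  (−½·δs/s)² = (-0.5×0.0636)² = 0.00101;  (2·δu/u)² = (2×0.0296)² = 0.00350;  (1·δd/d)² = (1×0.107)² = 0.0114
δQ/Q = √(0.0370) = 0.192
Q = 0.000319, so δQ = 0.192 × 0.000319 = 6.14e-05.

6.14e-05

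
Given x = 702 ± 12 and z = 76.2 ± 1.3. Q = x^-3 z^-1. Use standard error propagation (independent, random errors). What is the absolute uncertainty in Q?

Relative error in a monomial: (δQ/Q)² = Σ (nᵢ · δxᵢ/xᵢ)².
  (-3·δx/x)² = (-3×0.0171)² = 0.00263;  (-1·δz/z)² = (-1×0.0171)² = 0.000291
δQ/Q = √(0.00292) = 0.0540
Q = 3.79e-11, so δQ = 0.0540 × 3.79e-11 = 2.05e-12.

2.05e-12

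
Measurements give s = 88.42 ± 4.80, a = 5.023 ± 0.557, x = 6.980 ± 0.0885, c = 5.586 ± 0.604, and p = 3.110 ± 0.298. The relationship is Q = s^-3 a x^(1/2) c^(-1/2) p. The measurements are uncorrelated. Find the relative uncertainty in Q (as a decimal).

Each factor contributes (exponent × relative error)² to (δQ/Q)²:
  (-3·δs/s)² = (-3×0.0543)² = 0.0265;  (1·δa/a)² = (1×0.111)² = 0.0123;  (½·δx/x)² = (0.5×0.0127)² = 4.02e-05;  (−½·δc/c)² = (-0.5×0.108)² = 0.00292;  (1·δp/p)² = (1×0.0958)² = 0.00918
δQ/Q = √(0.0510) = 0.226

0.226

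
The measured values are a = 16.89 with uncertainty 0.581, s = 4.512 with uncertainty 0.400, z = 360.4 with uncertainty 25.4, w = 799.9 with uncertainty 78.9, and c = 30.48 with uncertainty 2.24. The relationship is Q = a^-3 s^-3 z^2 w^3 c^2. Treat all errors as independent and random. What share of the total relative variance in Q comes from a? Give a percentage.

(δQ/Q)² = (-3·δa/a)² + (-3·δs/s)² + (2·δz/z)² + (3·δw/w)² + (2·δc/c)²
  a term: (-3×0.0344)² = 0.0106
  s term: (-3×0.0887)² = 0.0707
  z term: (2×0.0705)² = 0.0199
  w term: (3×0.0986)² = 0.0876
  c term: (2×0.0735)² = 0.0216
Total = 0.210. Share from a = 0.0106/0.210 = 0.0506.

5.06%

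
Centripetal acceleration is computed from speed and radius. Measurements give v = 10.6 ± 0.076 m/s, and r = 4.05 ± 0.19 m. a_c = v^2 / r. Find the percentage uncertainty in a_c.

For a monomial a_c ∝ v^2, r^-1, fractional errors add in quadrature:
  (2·δv/v)² = (2×0.00717)² = 0.000206;  (-1·δr/r)² = (-1×0.0469)² = 0.00220
δa_c/a_c = √(0.00241) = 0.0491

4.91%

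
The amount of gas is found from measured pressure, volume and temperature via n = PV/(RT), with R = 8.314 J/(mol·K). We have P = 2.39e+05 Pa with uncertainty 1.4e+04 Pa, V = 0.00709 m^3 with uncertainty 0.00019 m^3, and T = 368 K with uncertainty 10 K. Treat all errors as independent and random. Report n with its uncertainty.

0.554 ± 0.0387 mol

Products/powers → add relative errors in quadrature, weighted by exponent:
  (1·δP/P)² = (1×0.0586)² = 0.00343;  (1·δV/V)² = (1×0.0268)² = 0.000718;  (-1·δT/T)² = (-1×0.0272)² = 0.000738
δn/n = √(0.00489) = 0.0699
n = 0.554 mol, so δn = 0.0699 × 0.554 = 0.0387 mol.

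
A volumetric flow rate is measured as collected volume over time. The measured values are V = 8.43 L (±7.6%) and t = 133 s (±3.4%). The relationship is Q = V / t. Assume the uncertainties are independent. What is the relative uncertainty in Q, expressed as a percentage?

Each factor contributes (exponent × relative error)² to (δQ/Q)²:
  (1·δV/V)² = (1×0.0760)² = 0.00578;  (-1·δt/t)² = (-1×0.0340)² = 0.00116
δQ/Q = √(0.00693) = 0.0833

8.33%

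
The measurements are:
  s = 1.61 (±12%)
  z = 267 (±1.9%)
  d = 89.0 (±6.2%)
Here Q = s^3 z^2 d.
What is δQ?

Since Q is a product/quotient, work with relative uncertainties:
  (3·δs/s)² = (3×0.120)² = 0.130;  (2·δz/z)² = (2×0.0190)² = 0.00144;  (1·δd/d)² = (1×0.0620)² = 0.00384
δQ/Q = √(0.135) = 0.367
Q = 2.65e+07, so δQ = 0.367 × 2.65e+07 = 9.72e+06.

9.72e+06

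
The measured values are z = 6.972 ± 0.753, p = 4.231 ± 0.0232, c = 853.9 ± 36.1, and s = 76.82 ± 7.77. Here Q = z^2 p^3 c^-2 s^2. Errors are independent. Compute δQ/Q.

Products/powers → add relative errors in quadrature, weighted by exponent:
  (2·δz/z)² = (2×0.108)² = 0.0467;  (3·δp/p)² = (3×0.00548)² = 0.000271;  (-2·δc/c)² = (-2×0.0423)² = 0.00715;  (2·δs/s)² = (2×0.101)² = 0.0409
δQ/Q = √(0.0950) = 0.308

0.308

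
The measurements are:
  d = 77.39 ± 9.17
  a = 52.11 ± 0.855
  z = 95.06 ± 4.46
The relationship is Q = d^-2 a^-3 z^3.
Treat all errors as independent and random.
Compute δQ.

Each factor contributes (exponent × relative error)² to (δQ/Q)²:
  (-2·δd/d)² = (-2×0.118)² = 0.0562;  (-3·δa/a)² = (-3×0.0164)² = 0.00242;  (3·δz/z)² = (3×0.0469)² = 0.0198
δQ/Q = √(0.0784) = 0.280
Q = 0.001014, so δQ = 0.280 × 0.001014 = 0.000284.

0.000284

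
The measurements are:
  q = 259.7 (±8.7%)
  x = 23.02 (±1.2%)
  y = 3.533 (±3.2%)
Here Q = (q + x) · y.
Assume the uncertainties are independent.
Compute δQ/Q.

0.0861

Let u = q + x = 282.7. δu = √(δq² + δx²) = √(510 + 0.0763) = 22.6, so δu/u = 0.0799.
Q is then a monomial in u, y:
δQ/Q = √((δu/u)² + (1·δy/y)²) = √(0.00639 + 0.00102) = 0.0861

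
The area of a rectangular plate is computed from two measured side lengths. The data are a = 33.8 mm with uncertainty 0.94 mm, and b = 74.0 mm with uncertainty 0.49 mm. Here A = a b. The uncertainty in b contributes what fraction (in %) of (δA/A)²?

(δA/A)² = (1·δa/a)² + (1·δb/b)²
  a term: (1×0.0278)² = 0.000773
  b term: (1×0.00662)² = 4.38e-05
Total = 0.000817. Share from b = 4.38e-05/0.000817 = 0.0536.

5.36%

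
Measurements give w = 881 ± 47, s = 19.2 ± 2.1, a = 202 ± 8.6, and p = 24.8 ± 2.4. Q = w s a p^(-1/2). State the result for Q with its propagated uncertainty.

Products/powers → add relative errors in quadrature, weighted by exponent:
  (1·δw/w)² = (1×0.0533)² = 0.00285;  (1·δs/s)² = (1×0.109)² = 0.0120;  (1·δa/a)² = (1×0.0426)² = 0.00181;  (−½·δp/p)² = (-0.5×0.0968)² = 0.00234
δQ/Q = √(0.0190) = 0.138
Q = 6.86e+05, so δQ = 0.138 × 6.86e+05 = 94500.

(6.86 ± 0.945) × 10^5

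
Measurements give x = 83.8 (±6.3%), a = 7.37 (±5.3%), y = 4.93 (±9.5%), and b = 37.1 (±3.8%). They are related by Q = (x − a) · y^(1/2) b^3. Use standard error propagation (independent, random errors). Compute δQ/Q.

0.142

Let u = x − a = 76.4. δu = √(δx² + δa²) = √(27.9 + 0.153) = 5.29, so δu/u = 0.0693.
Q is then a monomial in u, y, b:
δQ/Q = √((δu/u)² + (½·δy/y)² + (3·δb/b)²) = √(0.00480 + 0.00226 + 0.0130) = 0.142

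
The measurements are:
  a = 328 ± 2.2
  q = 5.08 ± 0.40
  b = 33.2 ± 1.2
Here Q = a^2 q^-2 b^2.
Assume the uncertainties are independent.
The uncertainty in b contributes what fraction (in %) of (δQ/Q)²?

17.3%

(δQ/Q)² = (2·δa/a)² + (-2·δq/q)² + (2·δb/b)²
  a term: (2×0.00671)² = 0.000180
  q term: (-2×0.0787)² = 0.0248
  b term: (2×0.0361)² = 0.00523
Total = 0.0302. Share from b = 0.00523/0.0302 = 0.173.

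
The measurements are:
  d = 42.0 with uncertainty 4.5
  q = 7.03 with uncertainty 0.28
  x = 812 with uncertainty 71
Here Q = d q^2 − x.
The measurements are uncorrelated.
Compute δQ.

286

Let p = d·q^2 = 2080. δp/p = √((1·δd/d)² + (2·δq/q)²) = √(0.0115 + 0.00635) = 0.134, so δp = 277.
Q = p − x: δQ = √(δp² + δx²) = √(76800 + 5040) = 286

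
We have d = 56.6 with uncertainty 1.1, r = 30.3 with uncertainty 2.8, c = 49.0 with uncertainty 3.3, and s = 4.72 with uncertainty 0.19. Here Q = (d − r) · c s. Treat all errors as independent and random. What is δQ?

844

Let u = d − r = 26.3. δu = √(δd² + δr²) = √(1.21 + 7.84) = 3.01, so δu/u = 0.114.
Q is then a monomial in u, c, s:
δQ/Q = √((δu/u)² + (1·δc/c)² + (1·δs/s)²) = √(0.0131 + 0.00454 + 0.00162) = 0.139
Q = 6080, so δQ = 0.139 × 6080 = 844.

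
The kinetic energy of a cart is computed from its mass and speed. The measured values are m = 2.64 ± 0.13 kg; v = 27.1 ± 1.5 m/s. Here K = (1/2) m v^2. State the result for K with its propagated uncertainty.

K is a product of powers, so relative uncertainties combine in quadrature:
  (1·δm/m)² = (1×0.0492)² = 0.00242;  (2·δv/v)² = (2×0.0554)² = 0.0123
δK/K = √(0.0147) = 0.121
K = 969 J, so δK = 0.121 × 969 = 117 J.

969 ± 117 J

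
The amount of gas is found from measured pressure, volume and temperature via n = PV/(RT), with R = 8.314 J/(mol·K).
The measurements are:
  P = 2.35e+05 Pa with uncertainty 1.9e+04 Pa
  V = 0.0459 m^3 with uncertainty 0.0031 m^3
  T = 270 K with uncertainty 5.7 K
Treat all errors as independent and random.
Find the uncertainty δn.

For a monomial n ∝ P, V, T^-1, fractional errors add in quadrature:
  (1·δP/P)² = (1×0.0809)² = 0.00654;  (1·δV/V)² = (1×0.0675)² = 0.00456;  (-1·δT/T)² = (-1×0.0211)² = 0.000446
δn/n = √(0.0115) = 0.107
n = 4.81 mol, so δn = 0.107 × 4.81 = 0.516 mol.

0.516 mol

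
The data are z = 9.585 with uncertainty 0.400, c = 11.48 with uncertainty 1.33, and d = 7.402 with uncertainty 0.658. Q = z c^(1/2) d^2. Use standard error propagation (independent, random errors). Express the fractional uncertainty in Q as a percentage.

19.2%

Relative error in a monomial: (δQ/Q)² = Σ (nᵢ · δxᵢ/xᵢ)².
  (1·δz/z)² = (1×0.0417)² = 0.00174;  (½·δc/c)² = (0.5×0.116)² = 0.00336;  (2·δd/d)² = (2×0.0889)² = 0.0316
δQ/Q = √(0.0367) = 0.192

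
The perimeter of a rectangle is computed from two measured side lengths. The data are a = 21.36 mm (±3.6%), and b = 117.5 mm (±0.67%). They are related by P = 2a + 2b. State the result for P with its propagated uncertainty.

Sums and differences: (δP)² = Σ (cᵢ δxᵢ)².
  (2·δa)² = 2.37;  (2·δb)² = 2.48
δP = √(4.84) = 2.20 mm
P = 277.7 mm.

277.7 ± 2.20 mm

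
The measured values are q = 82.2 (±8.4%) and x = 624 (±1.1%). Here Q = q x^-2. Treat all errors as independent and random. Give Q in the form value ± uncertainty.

Relative error in a monomial: (δQ/Q)² = Σ (nᵢ · δxᵢ/xᵢ)².
  (1·δq/q)² = (1×0.0840)² = 0.00706;  (-2·δx/x)² = (-2×0.0110)² = 0.000484
δQ/Q = √(0.00754) = 0.0868
Q = 0.000211, so δQ = 0.0868 × 0.000211 = 1.83e-05.

(2.11 ± 0.183) × 10^-4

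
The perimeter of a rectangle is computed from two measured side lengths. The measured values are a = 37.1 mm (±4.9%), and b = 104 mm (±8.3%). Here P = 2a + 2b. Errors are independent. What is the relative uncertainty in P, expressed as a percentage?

6.25%

Absolute uncertainties add in quadrature for a linear combination:
  (2·δa)² = 13.2;  (2·δb)² = 298
δP = √(311) = 17.6 mm
P = 282 mm, so δP/P = 17.6/282 = 0.0625.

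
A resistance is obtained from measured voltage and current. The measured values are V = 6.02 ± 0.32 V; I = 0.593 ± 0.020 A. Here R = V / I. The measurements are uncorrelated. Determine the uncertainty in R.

R is a product of powers, so relative uncertainties combine in quadrature:
  (1·δV/V)² = (1×0.0532)² = 0.00283;  (-1·δI/I)² = (-1×0.0337)² = 0.00114
δR/R = √(0.00396) = 0.0630
R = 10.2 Ω, so δR = 0.0630 × 10.2 = 0.639 Ω.

0.639 Ω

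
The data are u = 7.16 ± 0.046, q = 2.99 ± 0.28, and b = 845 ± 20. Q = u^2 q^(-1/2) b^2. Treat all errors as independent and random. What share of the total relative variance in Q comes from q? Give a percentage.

47.7%

(δQ/Q)² = (2·δu/u)² + (−½·δq/q)² + (2·δb/b)²
  u term: (2×0.00642)² = 0.000165
  q term: (-0.5×0.0936)² = 0.00219
  b term: (2×0.0237)² = 0.00224
Total = 0.00460. Share from q = 0.00219/0.00460 = 0.477.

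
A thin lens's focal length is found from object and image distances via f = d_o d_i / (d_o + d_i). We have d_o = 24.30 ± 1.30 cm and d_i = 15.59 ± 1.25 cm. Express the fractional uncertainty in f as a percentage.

5.31%

∂f/∂d_o = (d_i/(d_o+d_i))² = 0.153;  ∂f/∂d_i = (d_o/(d_o+d_i))² = 0.371
δf = √((∂f/∂d_o · δd_o)² + (∂f/∂d_i · δd_i)²) = √(0.0394 + 0.215) = 0.505 cm
f = 9.497 cm, so δf/f = 0.505/9.497 = 0.0531.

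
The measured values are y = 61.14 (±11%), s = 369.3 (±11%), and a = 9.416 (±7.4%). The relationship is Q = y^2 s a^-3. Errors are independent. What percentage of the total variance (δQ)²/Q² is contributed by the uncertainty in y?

44.1%

(δQ/Q)² = (2·δy/y)² + (1·δs/s)² + (-3·δa/a)²
  y term: (2×0.110)² = 0.0484
  s term: (1×0.110)² = 0.0121
  a term: (-3×0.0740)² = 0.0493
Total = 0.110. Share from y = 0.0484/0.110 = 0.441.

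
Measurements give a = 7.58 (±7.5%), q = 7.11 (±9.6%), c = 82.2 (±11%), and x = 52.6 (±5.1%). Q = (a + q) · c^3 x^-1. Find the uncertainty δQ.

52600

Let u = a + q = 14.7. δu = √(δa² + δq²) = √(0.323 + 0.466) = 0.888, so δu/u = 0.0605.
Q is then a monomial in u, c, x:
δQ/Q = √((δu/u)² + (3·δc/c)² + (-1·δx/x)²) = √(0.00366 + 0.109 + 0.00260) = 0.339
Q = 1.55e+05, so δQ = 0.339 × 1.55e+05 = 52600.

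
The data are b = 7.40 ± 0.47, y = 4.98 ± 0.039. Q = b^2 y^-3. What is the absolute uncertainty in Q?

For a monomial Q ∝ b^2, y^-3, fractional errors add in quadrature:
  (2·δb/b)² = (2×0.0635)² = 0.0161;  (-3·δy/y)² = (-3×0.00783)² = 0.000552
δQ/Q = √(0.0167) = 0.129
Q = 0.443, so δQ = 0.129 × 0.443 = 0.0573.

0.0573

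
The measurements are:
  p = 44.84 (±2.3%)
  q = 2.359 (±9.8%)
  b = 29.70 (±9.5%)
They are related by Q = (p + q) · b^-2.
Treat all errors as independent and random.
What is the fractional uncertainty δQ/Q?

Let u = p + q = 47.20. δu = √(δp² + δq²) = √(1.06 + 0.0534) = 1.06, so δu/u = 0.0224.
Q is then a monomial in u, b:
δQ/Q = √((δu/u)² + (-2·δb/b)²) = √(0.000501 + 0.0361) = 0.191

0.191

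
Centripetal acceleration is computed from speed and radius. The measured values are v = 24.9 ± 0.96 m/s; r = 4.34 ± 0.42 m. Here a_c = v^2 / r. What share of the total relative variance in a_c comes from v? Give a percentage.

(δa_c/a_c)² = (2·δv/v)² + (-1·δr/r)²
  v term: (2×0.0386)² = 0.00595
  r term: (-1×0.0968)² = 0.00937
Total = 0.0153. Share from v = 0.00595/0.0153 = 0.388.

38.8%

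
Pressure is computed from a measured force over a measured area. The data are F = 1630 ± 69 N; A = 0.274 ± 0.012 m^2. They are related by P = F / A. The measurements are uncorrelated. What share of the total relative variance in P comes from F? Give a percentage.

48.3%

(δP/P)² = (1·δF/F)² + (-1·δA/A)²
  F term: (1×0.0423)² = 0.00179
  A term: (-1×0.0438)² = 0.00192
Total = 0.00371. Share from F = 0.00179/0.00371 = 0.483.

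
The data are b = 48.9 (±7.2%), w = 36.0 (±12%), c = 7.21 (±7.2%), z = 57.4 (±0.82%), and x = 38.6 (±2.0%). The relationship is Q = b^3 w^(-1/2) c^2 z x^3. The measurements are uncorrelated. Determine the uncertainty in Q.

9.14e+11

Relative error in a monomial: (δQ/Q)² = Σ (nᵢ · δxᵢ/xᵢ)².
  (3·δb/b)² = (3×0.0720)² = 0.0467;  (−½·δw/w)² = (-0.5×0.120)² = 0.00360;  (2·δc/c)² = (2×0.0720)² = 0.0207;  (1·δz/z)² = (1×0.00820)² = 6.72e-05;  (3·δx/x)² = (3×0.0200)² = 0.00360
δQ/Q = √(0.0747) = 0.273
Q = 3.34e+12, so δQ = 0.273 × 3.34e+12 = 9.14e+11.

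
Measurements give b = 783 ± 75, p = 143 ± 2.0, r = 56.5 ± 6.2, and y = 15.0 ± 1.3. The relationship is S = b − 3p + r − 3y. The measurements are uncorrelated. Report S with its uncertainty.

366 ± 75.6

Absolute uncertainties add in quadrature for a linear combination:
  (δb)² = 5620;  (3·δp)² = 36.0;  (δr)² = 38.4;  (3·δy)² = 15.2
δS = √(5710) = 75.6
S = 366.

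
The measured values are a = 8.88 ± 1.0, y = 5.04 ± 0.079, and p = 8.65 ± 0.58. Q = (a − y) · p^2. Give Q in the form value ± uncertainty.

Let u = a − y = 3.84. δu = √(δa² + δy²) = √(1.00 + 0.00624) = 1.00, so δu/u = 0.261.
Q is then a monomial in u, p:
δQ/Q = √((δu/u)² + (2·δp/p)²) = √(0.0682 + 0.0180) = 0.294
Q = 287, so δQ = 0.294 × 287 = 84.4.

287 ± 84.4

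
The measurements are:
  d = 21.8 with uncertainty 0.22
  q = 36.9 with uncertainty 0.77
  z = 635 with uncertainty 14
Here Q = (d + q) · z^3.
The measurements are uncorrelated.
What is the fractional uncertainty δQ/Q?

Let u = d + q = 58.7. δu = √(δd² + δq²) = √(0.0484 + 0.593) = 0.801, so δu/u = 0.0136.
Q is then a monomial in u, z:
δQ/Q = √((δu/u)² + (3·δz/z)²) = √(0.000186 + 0.00437) = 0.0675

0.0675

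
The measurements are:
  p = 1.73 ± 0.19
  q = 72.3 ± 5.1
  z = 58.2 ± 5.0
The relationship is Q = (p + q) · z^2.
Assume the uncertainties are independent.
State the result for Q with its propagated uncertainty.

(2.51 ± 0.464) × 10^5

Let u = p + q = 74.0. δu = √(δp² + δq²) = √(0.0361 + 26.0) = 5.10, so δu/u = 0.0689.
Q is then a monomial in u, z:
δQ/Q = √((δu/u)² + (2·δz/z)²) = √(0.00475 + 0.0295) = 0.185
Q = 2.51e+05, so δQ = 0.185 × 2.51e+05 = 46400.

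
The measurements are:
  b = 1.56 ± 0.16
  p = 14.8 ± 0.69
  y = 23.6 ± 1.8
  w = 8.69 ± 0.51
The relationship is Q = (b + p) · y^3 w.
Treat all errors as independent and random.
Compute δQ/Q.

Let u = b + p = 16.4. δu = √(δb² + δp²) = √(0.0256 + 0.476) = 0.708, so δu/u = 0.0433.
Q is then a monomial in u, y, w:
δQ/Q = √((δu/u)² + (3·δy/y)² + (1·δw/w)²) = √(0.00187 + 0.0524 + 0.00344) = 0.240

0.240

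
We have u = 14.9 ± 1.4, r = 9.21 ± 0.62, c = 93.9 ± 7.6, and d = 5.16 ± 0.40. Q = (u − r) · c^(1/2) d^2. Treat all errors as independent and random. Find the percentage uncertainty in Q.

31.3%

Let w = u − r = 5.69. δw = √(δu² + δr²) = √(1.96 + 0.384) = 1.53, so δw/w = 0.269.
Q is then a monomial in w, c, d:
δQ/Q = √((δw/w)² + (½·δc/c)² + (2·δd/d)²) = √(0.0724 + 0.00164 + 0.0240) = 0.313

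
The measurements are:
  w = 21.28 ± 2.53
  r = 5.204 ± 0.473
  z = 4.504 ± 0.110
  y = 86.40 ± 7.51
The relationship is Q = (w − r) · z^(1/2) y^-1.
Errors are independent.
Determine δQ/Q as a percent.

18.3%

Let u = w − r = 16.08. δu = √(δw² + δr²) = √(6.40 + 0.224) = 2.57, so δu/u = 0.160.
Q is then a monomial in u, z, y:
δQ/Q = √((δu/u)² + (½·δz/z)² + (-1·δy/y)²) = √(0.0256 + 0.000149 + 0.00756) = 0.183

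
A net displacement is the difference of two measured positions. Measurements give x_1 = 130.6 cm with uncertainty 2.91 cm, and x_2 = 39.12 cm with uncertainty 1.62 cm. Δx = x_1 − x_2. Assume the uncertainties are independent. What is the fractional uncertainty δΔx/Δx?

0.0364

For a sum/difference, combine absolute errors in quadrature:
  (δx_1)² = 8.47;  (δx_2)² = 2.62
δΔx = √(11.1) = 3.33 cm
Δx = 91.48 cm, so δΔx/Δx = 3.33/91.48 = 0.0364.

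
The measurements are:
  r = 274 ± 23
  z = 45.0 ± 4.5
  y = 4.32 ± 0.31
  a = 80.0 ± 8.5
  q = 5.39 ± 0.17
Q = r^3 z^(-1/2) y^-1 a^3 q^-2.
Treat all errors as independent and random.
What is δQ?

Products/powers → add relative errors in quadrature, weighted by exponent:
  (3·δr/r)² = (3×0.0839)² = 0.0634;  (−½·δz/z)² = (-0.5×0.100)² = 0.00250;  (-1·δy/y)² = (-1×0.0718)² = 0.00515;  (3·δa/a)² = (3×0.106)² = 0.102;  (-2·δq/q)² = (-2×0.0315)² = 0.00398
δQ/Q = √(0.177) = 0.420
Q = 1.25e+10, so δQ = 0.420 × 1.25e+10 = 5.26e+09.

5.26e+09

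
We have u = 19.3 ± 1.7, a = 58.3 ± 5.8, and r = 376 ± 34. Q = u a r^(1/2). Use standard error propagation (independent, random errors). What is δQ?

Each factor contributes (exponent × relative error)² to (δQ/Q)²:
  (1·δu/u)² = (1×0.0881)² = 0.00776;  (1·δa/a)² = (1×0.0995)² = 0.00990;  (½·δr/r)² = (0.5×0.0904)² = 0.00204
δQ/Q = √(0.0197) = 0.140
Q = 21800, so δQ = 0.140 × 21800 = 3060.

3060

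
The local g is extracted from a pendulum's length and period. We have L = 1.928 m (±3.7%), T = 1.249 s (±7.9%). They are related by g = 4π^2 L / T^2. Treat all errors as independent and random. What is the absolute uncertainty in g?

7.92 m/s^2

g is a product of powers, so relative uncertainties combine in quadrature:
  (1·δL/L)² = (1×0.0370)² = 0.00137;  (-2·δT/T)² = (-2×0.0790)² = 0.0250
δg/g = √(0.0263) = 0.162
g = 48.79 m/s^2, so δg = 0.162 × 48.79 = 7.92 m/s^2.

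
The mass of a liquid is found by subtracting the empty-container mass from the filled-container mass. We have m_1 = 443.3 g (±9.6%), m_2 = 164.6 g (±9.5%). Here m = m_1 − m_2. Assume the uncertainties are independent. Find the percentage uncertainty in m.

Absolute uncertainties add in quadrature for a linear combination:
  (δm_1)² = 1810;  (δm_2)² = 245
δm = √(2060) = 45.3 g
m = 278.7 g, so δm/m = 45.3/278.7 = 0.163.

16.3%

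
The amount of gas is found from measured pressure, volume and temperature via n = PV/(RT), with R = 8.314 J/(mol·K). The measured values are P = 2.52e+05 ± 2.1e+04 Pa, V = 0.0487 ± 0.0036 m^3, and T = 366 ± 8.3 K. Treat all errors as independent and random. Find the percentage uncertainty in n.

n is a product of powers, so relative uncertainties combine in quadrature:
  (1·δP/P)² = (1×0.0833)² = 0.00694;  (1·δV/V)² = (1×0.0739)² = 0.00546;  (-1·δT/T)² = (-1×0.0227)² = 0.000514
δn/n = √(0.0129) = 0.114

11.4%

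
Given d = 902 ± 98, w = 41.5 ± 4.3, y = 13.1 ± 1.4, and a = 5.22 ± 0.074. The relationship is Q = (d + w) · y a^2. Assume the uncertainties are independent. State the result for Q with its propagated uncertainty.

Let u = d + w = 944. δu = √(δd² + δw²) = √(9600 + 18.5) = 98.1, so δu/u = 0.104.
Q is then a monomial in u, y, a:
δQ/Q = √((δu/u)² + (1·δy/y)² + (2·δa/a)²) = √(0.0108 + 0.0114 + 0.000804) = 0.152
Q = 3.37e+05, so δQ = 0.152 × 3.37e+05 = 51100.

(3.37 ± 0.511) × 10^5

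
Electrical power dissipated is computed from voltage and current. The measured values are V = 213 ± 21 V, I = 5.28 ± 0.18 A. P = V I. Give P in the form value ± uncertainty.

1120 ± 117 W

Products/powers → add relative errors in quadrature, weighted by exponent:
  (1·δV/V)² = (1×0.0986)² = 0.00972;  (1·δI/I)² = (1×0.0341)² = 0.00116
δP/P = √(0.0109) = 0.104
P = 1120 W, so δP = 0.104 × 1120 = 117 W.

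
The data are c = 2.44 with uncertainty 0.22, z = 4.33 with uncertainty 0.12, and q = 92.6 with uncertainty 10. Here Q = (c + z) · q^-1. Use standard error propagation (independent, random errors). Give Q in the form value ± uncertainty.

0.0731 ± 0.00835

Let u = c + z = 6.77. δu = √(δc² + δz²) = √(0.0484 + 0.0144) = 0.251, so δu/u = 0.0370.
Q is then a monomial in u, q:
δQ/Q = √((δu/u)² + (-1·δq/q)²) = √(0.00137 + 0.0117) = 0.114
Q = 0.0731, so δQ = 0.114 × 0.0731 = 0.00835.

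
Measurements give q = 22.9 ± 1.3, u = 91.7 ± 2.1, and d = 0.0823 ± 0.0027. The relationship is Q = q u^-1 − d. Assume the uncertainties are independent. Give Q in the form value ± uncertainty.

Let p = q·u^-1 = 0.250. δp/p = √((1·δq/q)² + (-1·δu/u)²) = √(0.00322 + 0.000524) = 0.0612, so δp = 0.0153.
Q = p − d: δQ = √(δp² + δd²) = √(0.000234 + 7.29e-06) = 0.0155
Q = 0.167.

0.167 ± 0.0155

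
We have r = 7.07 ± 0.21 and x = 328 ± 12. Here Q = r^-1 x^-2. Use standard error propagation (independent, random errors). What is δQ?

Each factor contributes (exponent × relative error)² to (δQ/Q)²:
  (-1·δr/r)² = (-1×0.0297)² = 0.000882;  (-2·δx/x)² = (-2×0.0366)² = 0.00535
δQ/Q = √(0.00624) = 0.0790
Q = 1.31e-06, so δQ = 0.0790 × 1.31e-06 = 1.04e-07.

1.04e-07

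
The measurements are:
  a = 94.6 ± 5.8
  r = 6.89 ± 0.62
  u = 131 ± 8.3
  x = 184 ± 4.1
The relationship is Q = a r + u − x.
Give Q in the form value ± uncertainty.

Let p = a·r = 652. δp/p = √((1·δa/a)² + (1·δr/r)²) = √(0.00376 + 0.00810) = 0.109, so δp = 71.0.
Q = p + u − x: δQ = √(δp² + δu² + δx²) = √(5040 + 68.9 + 16.8) = 71.6
Q = 599.

599 ± 71.6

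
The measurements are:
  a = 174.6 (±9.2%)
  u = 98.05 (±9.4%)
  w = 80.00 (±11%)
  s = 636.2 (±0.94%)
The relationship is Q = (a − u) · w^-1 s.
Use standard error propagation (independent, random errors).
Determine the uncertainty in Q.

162

Let h = a − u = 76.55. δh = √(δa² + δu²) = √(258 + 84.9) = 18.5, so δh/h = 0.242.
Q is then a monomial in h, w, s:
δQ/Q = √((δh/h)² + (-1·δw/w)² + (1·δs/s)²) = √(0.0585 + 0.0121 + 8.84e-05) = 0.266
Q = 608.8, so δQ = 0.266 × 608.8 = 162.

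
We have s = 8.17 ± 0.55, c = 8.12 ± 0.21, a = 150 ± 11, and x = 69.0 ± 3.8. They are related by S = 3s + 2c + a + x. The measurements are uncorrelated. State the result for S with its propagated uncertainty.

Absolute uncertainties add in quadrature for a linear combination:
  (3·δs)² = 2.72;  (2·δc)² = 0.176;  (δa)² = 121;  (δx)² = 14.4
δS = √(138) = 11.8
S = 260.

260 ± 11.8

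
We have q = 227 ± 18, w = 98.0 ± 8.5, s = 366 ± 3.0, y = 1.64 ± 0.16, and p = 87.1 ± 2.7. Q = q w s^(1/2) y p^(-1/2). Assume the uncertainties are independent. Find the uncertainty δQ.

11500

Each factor contributes (exponent × relative error)² to (δQ/Q)²:
  (1·δq/q)² = (1×0.0793)² = 0.00629;  (1·δw/w)² = (1×0.0867)² = 0.00752;  (½·δs/s)² = (0.5×0.00820)² = 1.68e-05;  (1·δy/y)² = (1×0.0976)² = 0.00952;  (−½·δp/p)² = (-0.5×0.0310)² = 0.000240
δQ/Q = √(0.0236) = 0.154
Q = 74800, so δQ = 0.154 × 74800 = 11500.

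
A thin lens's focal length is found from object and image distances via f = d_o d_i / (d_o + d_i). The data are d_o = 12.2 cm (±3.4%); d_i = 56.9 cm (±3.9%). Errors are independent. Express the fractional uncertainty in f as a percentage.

∂f/∂d_o = (d_i/(d_o+d_i))² = 0.678;  ∂f/∂d_i = (d_o/(d_o+d_i))² = 0.0312
δf = √((∂f/∂d_o · δd_o)² + (∂f/∂d_i · δd_i)²) = √(0.0791 + 0.00478) = 0.290 cm
f = 10.0 cm, so δf/f = 0.290/10.0 = 0.0288.

2.88%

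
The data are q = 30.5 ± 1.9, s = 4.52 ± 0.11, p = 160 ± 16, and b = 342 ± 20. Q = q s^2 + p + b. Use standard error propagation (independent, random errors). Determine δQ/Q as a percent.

Let w = q·s^2 = 623. δw/w = √((1·δq/q)² + (2·δs/s)²) = √(0.00388 + 0.00237) = 0.0791, so δw = 49.3.
Q = w + p + b: δQ = √(δw² + δp² + δb²) = √(2430 + 256 + 400) = 55.5
Q = 1130, so δQ/Q = 55.5/1130 = 0.0493.

4.93%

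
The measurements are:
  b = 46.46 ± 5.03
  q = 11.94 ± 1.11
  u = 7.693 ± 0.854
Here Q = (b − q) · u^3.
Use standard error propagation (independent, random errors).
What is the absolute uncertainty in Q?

Let w = b − q = 34.52. δw = √(δb² + δq²) = √(25.3 + 1.23) = 5.15, so δw/w = 0.149.
Q is then a monomial in w, u:
δQ/Q = √((δw/w)² + (3·δu/u)²) = √(0.0223 + 0.111) = 0.365
Q = 15720, so δQ = 0.365 × 15720 = 5740.

5740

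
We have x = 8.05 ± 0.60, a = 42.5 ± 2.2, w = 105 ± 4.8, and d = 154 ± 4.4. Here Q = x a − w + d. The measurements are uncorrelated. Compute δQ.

Let p = x·a = 342. δp/p = √((1·δx/x)² + (1·δa/a)²) = √(0.00556 + 0.00268) = 0.0907, so δp = 31.0.
Q = p − w + d: δQ = √(δp² + δw² + δd²) = √(964 + 23.0 + 19.4) = 31.7

31.7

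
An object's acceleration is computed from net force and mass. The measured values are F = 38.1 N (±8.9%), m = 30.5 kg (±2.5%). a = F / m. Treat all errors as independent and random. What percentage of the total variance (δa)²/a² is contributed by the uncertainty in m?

7.31%

(δa/a)² = (1·δF/F)² + (-1·δm/m)²
  F term: (1×0.0890)² = 0.00792
  m term: (-1×0.0250)² = 0.000625
Total = 0.00855. Share from m = 0.000625/0.00855 = 0.0731.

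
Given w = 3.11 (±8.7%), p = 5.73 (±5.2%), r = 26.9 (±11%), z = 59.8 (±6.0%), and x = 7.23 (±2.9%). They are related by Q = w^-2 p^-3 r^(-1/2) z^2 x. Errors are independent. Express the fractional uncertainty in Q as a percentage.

27.0%

Relative error in a monomial: (δQ/Q)² = Σ (nᵢ · δxᵢ/xᵢ)².
  (-2·δw/w)² = (-2×0.0870)² = 0.0303;  (-3·δp/p)² = (-3×0.0520)² = 0.0243;  (−½·δr/r)² = (-0.5×0.110)² = 0.00303;  (2·δz/z)² = (2×0.0600)² = 0.0144;  (1·δx/x)² = (1×0.0290)² = 0.000841
δQ/Q = √(0.0729) = 0.270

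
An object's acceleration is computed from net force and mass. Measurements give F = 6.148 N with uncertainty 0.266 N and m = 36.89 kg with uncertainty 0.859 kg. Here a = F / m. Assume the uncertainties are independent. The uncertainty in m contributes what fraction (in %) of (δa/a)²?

(δa/a)² = (1·δF/F)² + (-1·δm/m)²
  F term: (1×0.0433)² = 0.00187
  m term: (-1×0.0233)² = 0.000542
Total = 0.00241. Share from m = 0.000542/0.00241 = 0.225.

22.5%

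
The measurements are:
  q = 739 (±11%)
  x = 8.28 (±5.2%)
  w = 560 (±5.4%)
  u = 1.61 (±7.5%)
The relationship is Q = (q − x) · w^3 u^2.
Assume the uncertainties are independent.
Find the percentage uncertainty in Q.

Let h = q − x = 731. δh = √(δq² + δx²) = √(6610 + 0.185) = 81.3, so δh/h = 0.111.
Q is then a monomial in h, w, u:
δQ/Q = √((δh/h)² + (3·δw/w)² + (2·δu/u)²) = √(0.0124 + 0.0262 + 0.0225) = 0.247

24.7%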